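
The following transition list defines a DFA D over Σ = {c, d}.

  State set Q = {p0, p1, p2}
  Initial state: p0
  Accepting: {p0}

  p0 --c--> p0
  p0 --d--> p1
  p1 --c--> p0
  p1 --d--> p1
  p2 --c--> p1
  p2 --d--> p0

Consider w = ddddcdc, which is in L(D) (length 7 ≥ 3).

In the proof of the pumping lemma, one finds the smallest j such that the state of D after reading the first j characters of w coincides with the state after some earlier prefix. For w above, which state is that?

p1

Run of D on w = d d d d c d c:
  step 0: p0  (start)
  step 1: p1  (read d: p0→p1)
  step 2: p1  (read d: p1→p1)   ← first repeat (p1 seen earlier)
  step 3: p1  (read d: p1→p1)
  step 4: p1  (read d: p1→p1)
  step 5: p0  (read c: p1→p0)
  step 6: p1  (read d: p0→p1)
  step 7: p0  (read c: p1→p0)

The earliest repeat is at step j = 2: D is in p1, which it already visited at step i = 1.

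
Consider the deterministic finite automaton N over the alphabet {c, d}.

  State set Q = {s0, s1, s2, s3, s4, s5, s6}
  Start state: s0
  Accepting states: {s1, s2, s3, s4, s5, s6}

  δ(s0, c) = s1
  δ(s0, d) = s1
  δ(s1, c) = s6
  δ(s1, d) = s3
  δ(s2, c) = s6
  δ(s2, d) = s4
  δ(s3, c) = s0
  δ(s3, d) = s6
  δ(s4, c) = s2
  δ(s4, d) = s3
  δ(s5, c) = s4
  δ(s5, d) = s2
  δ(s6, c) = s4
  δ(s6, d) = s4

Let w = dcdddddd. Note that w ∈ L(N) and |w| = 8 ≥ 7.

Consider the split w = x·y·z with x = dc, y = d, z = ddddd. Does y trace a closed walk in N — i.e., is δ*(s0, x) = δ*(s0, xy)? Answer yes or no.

State sequence: s0 -d-> s1 -c-> s6 -d-> s4

After x (step 2): s6. After xy (step 3): s4.
They differ (s6 ≠ s4), so y is not a cycle from the state after x; this split is not the one the pumping-lemma construction produces, and pumping y need not keep the string in L(N).

no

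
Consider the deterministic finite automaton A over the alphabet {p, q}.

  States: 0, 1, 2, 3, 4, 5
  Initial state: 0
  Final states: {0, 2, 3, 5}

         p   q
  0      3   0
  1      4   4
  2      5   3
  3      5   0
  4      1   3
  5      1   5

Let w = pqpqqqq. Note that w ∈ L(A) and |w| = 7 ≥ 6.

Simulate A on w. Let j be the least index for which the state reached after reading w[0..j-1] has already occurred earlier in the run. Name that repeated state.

State sequence: 0 -p-> 3 -q-> 0 -p-> 3 -q-> 0 -q-> 0 -q-> 0 -q-> 0
First repeat at step 2: 0 was already visited.

The earliest repeat is at step j = 2: A is in 0, which it already visited at step i = 0.
Since A has 6 states, any run of length ≥ 6 visits 6+1 states, so by pigeonhole some state repeats within the first 6 steps — that repeat gives the pumpable loop.

0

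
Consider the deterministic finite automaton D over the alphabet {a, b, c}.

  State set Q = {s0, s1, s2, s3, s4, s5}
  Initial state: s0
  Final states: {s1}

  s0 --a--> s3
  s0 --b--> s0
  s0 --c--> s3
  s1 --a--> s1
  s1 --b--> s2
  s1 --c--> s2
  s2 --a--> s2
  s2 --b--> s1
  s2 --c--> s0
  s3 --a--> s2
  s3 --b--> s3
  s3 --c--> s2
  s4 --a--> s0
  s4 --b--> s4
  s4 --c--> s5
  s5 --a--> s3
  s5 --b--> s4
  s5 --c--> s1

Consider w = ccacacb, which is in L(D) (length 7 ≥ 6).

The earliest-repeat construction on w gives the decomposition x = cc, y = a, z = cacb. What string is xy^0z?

cccacb

xy⁰z = xz = cc·cacb = cccacb.
Reading y = a takes D from s2 back to s2, so after x the machine is still in s2, and z then leads to the accepting state s1. Hence cccacb ∈ L(D).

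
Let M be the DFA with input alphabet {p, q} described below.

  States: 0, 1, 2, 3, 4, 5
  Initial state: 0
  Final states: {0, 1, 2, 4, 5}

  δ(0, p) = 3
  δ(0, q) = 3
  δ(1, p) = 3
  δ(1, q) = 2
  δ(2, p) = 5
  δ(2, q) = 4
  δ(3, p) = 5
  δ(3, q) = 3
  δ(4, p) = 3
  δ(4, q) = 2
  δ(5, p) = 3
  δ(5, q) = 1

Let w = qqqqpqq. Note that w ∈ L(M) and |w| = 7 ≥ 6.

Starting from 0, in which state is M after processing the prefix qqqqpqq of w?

State sequence: 0 -q-> 3 -q-> 3 -q-> 3 -q-> 3 -p-> 5 -q-> 1 -q-> 2

After reading 7 characters, M is in state 2.

2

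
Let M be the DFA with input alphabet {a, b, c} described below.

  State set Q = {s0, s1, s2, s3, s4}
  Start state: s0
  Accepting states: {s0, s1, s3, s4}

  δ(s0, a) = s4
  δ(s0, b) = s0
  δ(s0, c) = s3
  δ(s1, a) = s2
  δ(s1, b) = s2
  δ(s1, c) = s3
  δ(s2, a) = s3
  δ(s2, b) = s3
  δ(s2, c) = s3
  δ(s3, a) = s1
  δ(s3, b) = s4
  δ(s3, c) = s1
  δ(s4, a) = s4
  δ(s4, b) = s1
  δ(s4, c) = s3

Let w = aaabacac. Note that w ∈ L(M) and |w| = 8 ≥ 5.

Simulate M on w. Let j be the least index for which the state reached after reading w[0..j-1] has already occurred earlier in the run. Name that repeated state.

Run of M on w = a a a b a c a c:
  step 0: s0  (start)
  step 1: s4  (read a: s0→s4)
  step 2: s4  (read a: s4→s4)   ← first repeat (s4 seen earlier)
  step 3: s4  (read a: s4→s4)
  step 4: s1  (read b: s4→s1)
  step 5: s2  (read a: s1→s2)
  step 6: s3  (read c: s2→s3)
  step 7: s1  (read a: s3→s1)
  step 8: s3  (read c: s1→s3)

The earliest repeat is at step j = 2: M is in s4, which it already visited at step i = 1.
Since M has 5 states, any run of length ≥ 5 visits 5+1 states, so by pigeonhole some state repeats within the first 5 steps — that repeat gives the pumpable loop.

s4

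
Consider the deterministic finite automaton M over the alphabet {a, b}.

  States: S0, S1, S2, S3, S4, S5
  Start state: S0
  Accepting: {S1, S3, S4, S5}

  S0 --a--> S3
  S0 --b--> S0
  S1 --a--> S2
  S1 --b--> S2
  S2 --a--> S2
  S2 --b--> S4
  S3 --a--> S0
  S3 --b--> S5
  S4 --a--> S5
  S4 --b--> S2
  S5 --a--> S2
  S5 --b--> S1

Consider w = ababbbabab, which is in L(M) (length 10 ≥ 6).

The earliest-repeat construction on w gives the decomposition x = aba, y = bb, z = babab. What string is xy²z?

ababbbbbabab

xy^2z = aba·bb·bb·babab = ababbbbbabab.
Reading y = bb takes M from S2 back to S2, so after x·y·y the machine is still in S2, and z then leads to the accepting state S4. Hence ababbbbbabab ∈ L(M).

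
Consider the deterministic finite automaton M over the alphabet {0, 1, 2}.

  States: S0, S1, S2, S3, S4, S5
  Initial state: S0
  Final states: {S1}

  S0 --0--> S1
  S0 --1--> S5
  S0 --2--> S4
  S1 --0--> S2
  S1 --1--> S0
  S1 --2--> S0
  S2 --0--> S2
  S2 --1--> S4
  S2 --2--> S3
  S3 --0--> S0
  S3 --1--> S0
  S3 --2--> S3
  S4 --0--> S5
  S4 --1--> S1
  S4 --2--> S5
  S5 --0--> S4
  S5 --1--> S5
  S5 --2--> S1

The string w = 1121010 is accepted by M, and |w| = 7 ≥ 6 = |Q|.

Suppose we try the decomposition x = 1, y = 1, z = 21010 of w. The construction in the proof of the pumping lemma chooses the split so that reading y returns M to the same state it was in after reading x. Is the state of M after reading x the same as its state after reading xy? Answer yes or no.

State sequence: S0 -1-> S5 -1-> S5

After x (step 1): S5. After xy (step 2): S5.
They match, so y = 1 drives M around a cycle from S5 back to itself; pumping y any number of times keeps M in S5 before reading z, and xyⁱz ∈ L(M) for every i ≥ 0.

yes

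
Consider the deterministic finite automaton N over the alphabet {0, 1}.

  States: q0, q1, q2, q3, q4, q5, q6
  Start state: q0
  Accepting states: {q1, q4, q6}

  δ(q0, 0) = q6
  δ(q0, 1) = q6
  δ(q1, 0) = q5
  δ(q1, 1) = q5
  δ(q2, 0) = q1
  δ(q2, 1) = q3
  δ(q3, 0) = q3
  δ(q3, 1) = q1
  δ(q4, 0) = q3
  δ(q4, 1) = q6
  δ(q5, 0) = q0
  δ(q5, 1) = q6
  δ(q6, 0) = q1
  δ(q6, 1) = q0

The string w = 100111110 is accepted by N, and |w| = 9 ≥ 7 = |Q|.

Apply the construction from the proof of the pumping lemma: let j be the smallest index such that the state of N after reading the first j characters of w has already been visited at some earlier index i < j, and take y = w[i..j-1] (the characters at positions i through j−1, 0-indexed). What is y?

001

State sequence: q0 -1-> q6 -0-> q1 -0-> q5 -1-> q6 -1-> q0 -1-> q6 -1-> q0 -1-> q6 -0-> q1
First repeat at step 4: q6 was already visited.

So i = 1, j = 4, giving x = w[0:1] = 1, y = w[1:4] = 001, z = w[4:9] = 11110.
Check: |xy| = 4 ≤ 7 and |y| = 3 ≥ 1. Reading y takes N from q6 back to q6, so every xyⁱz is accepted.
With |Q| = 7, pigeonhole forces a state repeat no later than step 7; the substring read between the first and second visits to that state can be pumped.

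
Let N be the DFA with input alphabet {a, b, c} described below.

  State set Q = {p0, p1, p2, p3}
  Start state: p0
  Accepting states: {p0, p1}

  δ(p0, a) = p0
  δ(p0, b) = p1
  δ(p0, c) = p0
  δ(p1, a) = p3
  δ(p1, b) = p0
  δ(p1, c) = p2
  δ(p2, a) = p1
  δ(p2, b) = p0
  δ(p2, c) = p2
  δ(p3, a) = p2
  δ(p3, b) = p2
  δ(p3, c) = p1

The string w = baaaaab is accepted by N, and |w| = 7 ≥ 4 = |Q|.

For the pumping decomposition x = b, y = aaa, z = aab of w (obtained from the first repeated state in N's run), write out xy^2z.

baaaaaaaab

xy^2z = b·aaa·aaa·aab = baaaaaaaab.
Reading y = aaa takes N from p1 back to p1, so after x·y·y the machine is still in p1, and z then leads to the accepting state p0. Hence baaaaaaaab ∈ L(N).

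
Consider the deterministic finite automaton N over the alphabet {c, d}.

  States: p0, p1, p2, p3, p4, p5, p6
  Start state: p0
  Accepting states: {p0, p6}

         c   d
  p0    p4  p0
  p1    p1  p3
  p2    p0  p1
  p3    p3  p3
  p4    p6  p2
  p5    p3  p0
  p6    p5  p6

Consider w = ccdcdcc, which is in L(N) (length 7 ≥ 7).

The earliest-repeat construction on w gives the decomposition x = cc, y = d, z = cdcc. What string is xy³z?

xy^3z = cc·d·d·d·cdcc = ccdddcdcc.
Reading y = d takes N from p6 back to p6, so after x·y·y·y the machine is still in p6, and z then leads to the accepting state p6. Hence ccdddcdcc ∈ L(N).

ccdddcdcc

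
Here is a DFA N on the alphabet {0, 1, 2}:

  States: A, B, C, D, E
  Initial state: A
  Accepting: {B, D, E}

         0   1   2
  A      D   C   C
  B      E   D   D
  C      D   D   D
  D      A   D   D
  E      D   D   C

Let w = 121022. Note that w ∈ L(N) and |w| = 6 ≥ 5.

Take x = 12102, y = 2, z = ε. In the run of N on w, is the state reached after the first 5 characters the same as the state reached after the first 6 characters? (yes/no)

State sequence: A -1-> C -2-> D -1-> D -0-> A -2-> C -2-> D

After x (step 5): C. After xy (step 6): D.
They differ (C ≠ D), so y is not a cycle from the state after x; this split is not the one the pumping-lemma construction produces, and pumping y need not keep the string in L(N).

no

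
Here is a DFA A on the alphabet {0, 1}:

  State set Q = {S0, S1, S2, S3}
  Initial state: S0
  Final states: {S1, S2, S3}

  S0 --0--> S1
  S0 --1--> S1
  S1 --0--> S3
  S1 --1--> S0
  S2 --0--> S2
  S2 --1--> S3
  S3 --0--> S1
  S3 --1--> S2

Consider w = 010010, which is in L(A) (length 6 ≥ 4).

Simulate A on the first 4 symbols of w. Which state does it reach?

S3

State sequence: S0 -0-> S1 -1-> S0 -0-> S1 -0-> S3

After reading 4 characters, A is in state S3.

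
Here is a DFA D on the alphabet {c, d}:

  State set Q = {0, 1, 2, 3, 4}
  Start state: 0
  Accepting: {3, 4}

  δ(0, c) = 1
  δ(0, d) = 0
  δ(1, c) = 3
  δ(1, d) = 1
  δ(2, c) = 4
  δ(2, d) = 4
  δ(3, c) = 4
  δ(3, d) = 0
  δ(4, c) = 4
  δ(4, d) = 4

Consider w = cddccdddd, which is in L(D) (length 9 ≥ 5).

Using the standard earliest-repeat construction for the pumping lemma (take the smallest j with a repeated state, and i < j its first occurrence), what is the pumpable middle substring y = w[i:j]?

d

State sequence: 0 -c-> 1 -d-> 1 -d-> 1 -c-> 3 -c-> 4 -d-> 4 -d-> 4 -d-> 4 -d-> 4
First repeat at step 2: 1 was already visited.

So i = 1, j = 2, giving x = w[0:1] = c, y = w[1:2] = d, z = w[2:9] = dccdddd.
Check: |xy| = 2 ≤ 5 and |y| = 1 ≥ 1. Reading y takes D from 1 back to 1, so every xyⁱz is accepted.
Pumping length from the standard proof: p = 5 (the number of states). The repeated state found above gives |xy| = j ≤ 5 and |y| = j − i ≥ 1.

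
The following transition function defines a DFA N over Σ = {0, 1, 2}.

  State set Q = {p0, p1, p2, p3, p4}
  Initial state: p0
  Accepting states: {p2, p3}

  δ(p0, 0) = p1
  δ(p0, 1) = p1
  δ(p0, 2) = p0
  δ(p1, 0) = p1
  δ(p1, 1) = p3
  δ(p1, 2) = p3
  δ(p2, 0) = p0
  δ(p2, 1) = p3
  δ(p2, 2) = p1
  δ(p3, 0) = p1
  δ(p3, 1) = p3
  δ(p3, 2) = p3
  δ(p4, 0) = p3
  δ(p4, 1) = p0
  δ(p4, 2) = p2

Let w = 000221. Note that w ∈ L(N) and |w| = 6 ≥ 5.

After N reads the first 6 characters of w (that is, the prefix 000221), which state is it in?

p3

State sequence: p0 -0-> p1 -0-> p1 -0-> p1 -2-> p3 -2-> p3 -1-> p3

After reading 6 characters, N is in state p3.
(This kind of state-tracing is the core of the pumping-lemma construction: with 5 states, pigeonhole forces a repeat within the first 5 steps.)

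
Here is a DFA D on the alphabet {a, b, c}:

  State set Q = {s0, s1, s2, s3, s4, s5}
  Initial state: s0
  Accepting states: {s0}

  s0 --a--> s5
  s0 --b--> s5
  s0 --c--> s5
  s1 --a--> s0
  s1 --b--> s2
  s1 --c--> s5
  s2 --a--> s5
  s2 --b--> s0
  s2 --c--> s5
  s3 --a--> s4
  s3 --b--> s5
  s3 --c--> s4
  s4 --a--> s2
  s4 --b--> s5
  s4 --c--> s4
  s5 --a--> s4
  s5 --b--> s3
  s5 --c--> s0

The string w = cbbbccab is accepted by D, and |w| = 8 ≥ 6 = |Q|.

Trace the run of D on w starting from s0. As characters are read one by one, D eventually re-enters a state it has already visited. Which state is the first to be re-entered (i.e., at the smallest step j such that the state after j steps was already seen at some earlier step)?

s5

Run of D on w = c b b b c c a b:
  step 0: s0  (start)
  step 1: s5  (read c: s0→s5)
  step 2: s3  (read b: s5→s3)
  step 3: s5  (read b: s3→s5)   ← first repeat (s5 seen earlier)
  step 4: s3  (read b: s5→s3)
  step 5: s4  (read c: s3→s4)
  step 6: s4  (read c: s4→s4)
  step 7: s2  (read a: s4→s2)
  step 8: s0  (read b: s2→s0)

The earliest repeat is at step j = 3: D is in s5, which it already visited at step i = 1.
Since D has 6 states, any run of length ≥ 6 visits 6+1 states, so by pigeonhole some state repeats within the first 6 steps — that repeat gives the pumpable loop.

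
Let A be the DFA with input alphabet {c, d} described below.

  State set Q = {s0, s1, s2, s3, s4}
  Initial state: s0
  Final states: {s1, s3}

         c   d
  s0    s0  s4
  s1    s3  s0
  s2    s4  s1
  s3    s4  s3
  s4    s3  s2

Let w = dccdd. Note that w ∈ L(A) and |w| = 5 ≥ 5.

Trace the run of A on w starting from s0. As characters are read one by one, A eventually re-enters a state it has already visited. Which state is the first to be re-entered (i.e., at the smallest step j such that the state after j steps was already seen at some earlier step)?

Run of A on w = d c c d d:
  step 0: s0  (start)
  step 1: s4  (read d: s0→s4)
  step 2: s3  (read c: s4→s3)
  step 3: s4  (read c: s3→s4)   ← first repeat (s4 seen earlier)
  step 4: s2  (read d: s4→s2)
  step 5: s1  (read d: s2→s1)

The earliest repeat is at step j = 3: A is in s4, which it already visited at step i = 1.

s4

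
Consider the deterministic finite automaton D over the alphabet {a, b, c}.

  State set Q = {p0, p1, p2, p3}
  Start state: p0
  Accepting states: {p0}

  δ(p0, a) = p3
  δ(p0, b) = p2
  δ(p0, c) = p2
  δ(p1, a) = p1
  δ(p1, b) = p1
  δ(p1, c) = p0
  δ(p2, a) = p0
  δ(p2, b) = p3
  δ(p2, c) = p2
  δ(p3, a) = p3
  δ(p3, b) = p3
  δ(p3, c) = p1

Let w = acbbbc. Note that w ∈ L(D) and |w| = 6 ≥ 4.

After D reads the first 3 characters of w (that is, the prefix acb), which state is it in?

p1

Run of D on the first 3 characters of w = a c b:
  step 0: p0  (start)
  step 1: p3  (read a: p0→p3)
  step 2: p1  (read c: p3→p1)
  step 3: p1  (read b: p1→p1)

After reading 3 characters, D is in state p1.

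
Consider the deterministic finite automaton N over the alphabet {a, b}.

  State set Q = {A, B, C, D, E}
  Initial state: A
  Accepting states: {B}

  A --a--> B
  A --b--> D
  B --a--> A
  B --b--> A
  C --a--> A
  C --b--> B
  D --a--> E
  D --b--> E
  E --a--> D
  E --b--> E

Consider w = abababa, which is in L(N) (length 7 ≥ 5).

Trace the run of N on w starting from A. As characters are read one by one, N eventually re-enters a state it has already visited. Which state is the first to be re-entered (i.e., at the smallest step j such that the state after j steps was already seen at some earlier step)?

A

State sequence: A -a-> B -b-> A -a-> B -b-> A -a-> B -b-> A -a-> B
First repeat at step 2: A was already visited.

The earliest repeat is at step j = 2: N is in A, which it already visited at step i = 0.
With |Q| = 5, pigeonhole forces a state repeat no later than step 5; the substring read between the first and second visits to that state can be pumped.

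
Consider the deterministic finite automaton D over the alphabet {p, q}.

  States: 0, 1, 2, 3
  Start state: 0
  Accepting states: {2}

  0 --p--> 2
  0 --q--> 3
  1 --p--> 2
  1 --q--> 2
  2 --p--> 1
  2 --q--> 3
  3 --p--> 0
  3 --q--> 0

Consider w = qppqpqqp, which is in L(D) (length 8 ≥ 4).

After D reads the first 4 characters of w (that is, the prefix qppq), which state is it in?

3

Run of D on the first 4 characters of w = q p p q:
  step 0: 0  (start)
  step 1: 3  (read q: 0→3)
  step 2: 0  (read p: 3→0)
  step 3: 2  (read p: 0→2)
  step 4: 3  (read q: 2→3)

After reading 4 characters, D is in state 3.
(This kind of state-tracing is the core of the pumping-lemma construction: with 4 states, pigeonhole forces a repeat within the first 4 steps.)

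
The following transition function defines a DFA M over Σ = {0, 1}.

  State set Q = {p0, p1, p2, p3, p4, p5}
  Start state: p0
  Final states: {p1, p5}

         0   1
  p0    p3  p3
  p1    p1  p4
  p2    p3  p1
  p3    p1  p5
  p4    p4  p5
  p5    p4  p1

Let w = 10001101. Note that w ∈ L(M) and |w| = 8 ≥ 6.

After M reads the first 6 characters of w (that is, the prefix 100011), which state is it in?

Run of M on the first 6 characters of w = 1 0 0 0 1 1:
  step 0: p0  (start)
  step 1: p3  (read 1: p0→p3)
  step 2: p1  (read 0: p3→p1)
  step 3: p1  (read 0: p1→p1)
  step 4: p1  (read 0: p1→p1)
  step 5: p4  (read 1: p1→p4)
  step 6: p5  (read 1: p4→p5)

After reading 6 characters, M is in state p5.

p5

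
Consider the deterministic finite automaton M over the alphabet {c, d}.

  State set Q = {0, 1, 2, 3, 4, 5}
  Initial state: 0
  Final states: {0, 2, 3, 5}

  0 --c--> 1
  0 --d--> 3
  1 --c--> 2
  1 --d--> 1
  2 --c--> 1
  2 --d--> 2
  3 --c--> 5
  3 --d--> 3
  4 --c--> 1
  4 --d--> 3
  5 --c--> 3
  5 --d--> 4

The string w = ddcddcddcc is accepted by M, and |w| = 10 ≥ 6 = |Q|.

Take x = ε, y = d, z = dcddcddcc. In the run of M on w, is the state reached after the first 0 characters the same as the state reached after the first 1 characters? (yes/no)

no

Run of M on the first 1 characters of w = d:
  step 0: 0  (start)
  step 1: 3  (read d: 0→3)

After x (step 0): 0. After xy (step 1): 3.
They differ (0 ≠ 3), so y is not a cycle from the state after x; this split is not the one the pumping-lemma construction produces, and pumping y need not keep the string in L(M).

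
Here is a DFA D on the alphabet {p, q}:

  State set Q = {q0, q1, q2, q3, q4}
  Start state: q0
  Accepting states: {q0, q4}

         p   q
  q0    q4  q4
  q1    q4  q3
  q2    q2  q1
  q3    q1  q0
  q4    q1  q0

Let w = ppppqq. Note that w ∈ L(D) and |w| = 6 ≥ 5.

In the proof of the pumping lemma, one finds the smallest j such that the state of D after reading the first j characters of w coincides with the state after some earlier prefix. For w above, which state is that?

State sequence: q0 -p-> q4 -p-> q1 -p-> q4 -p-> q1 -q-> q3 -q-> q0
First repeat at step 3: q4 was already visited.

The earliest repeat is at step j = 3: D is in q4, which it already visited at step i = 1.
With |Q| = 5, pigeonhole forces a state repeat no later than step 5; the substring read between the first and second visits to that state can be pumped.

q4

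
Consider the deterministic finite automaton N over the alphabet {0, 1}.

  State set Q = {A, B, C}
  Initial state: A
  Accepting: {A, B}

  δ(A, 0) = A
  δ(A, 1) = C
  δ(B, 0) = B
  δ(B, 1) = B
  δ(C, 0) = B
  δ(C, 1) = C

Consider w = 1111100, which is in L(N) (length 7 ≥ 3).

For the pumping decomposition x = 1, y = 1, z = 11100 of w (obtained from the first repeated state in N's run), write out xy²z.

xy^2z = 1·1·1·11100 = 11111100.
Reading y = 1 takes N from C back to C, so after x·y·y the machine is still in C, and z then leads to the accepting state B. Hence 11111100 ∈ L(N).

11111100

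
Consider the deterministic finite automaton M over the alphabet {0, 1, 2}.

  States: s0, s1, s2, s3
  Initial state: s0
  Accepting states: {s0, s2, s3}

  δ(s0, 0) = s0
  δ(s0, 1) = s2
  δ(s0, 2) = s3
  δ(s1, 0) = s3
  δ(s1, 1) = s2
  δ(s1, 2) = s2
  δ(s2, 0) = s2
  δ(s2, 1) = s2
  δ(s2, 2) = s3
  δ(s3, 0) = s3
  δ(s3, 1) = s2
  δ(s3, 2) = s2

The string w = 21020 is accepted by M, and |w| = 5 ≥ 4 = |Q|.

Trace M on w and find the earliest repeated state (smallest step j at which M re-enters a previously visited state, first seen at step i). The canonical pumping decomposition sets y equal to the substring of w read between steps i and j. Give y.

Run of M on w = 2 1 0 2 0:
  step 0: s0  (start)
  step 1: s3  (read 2: s0→s3)
  step 2: s2  (read 1: s3→s2)
  step 3: s2  (read 0: s2→s2)   ← first repeat (s2 seen earlier)
  step 4: s3  (read 2: s2→s3)
  step 5: s3  (read 0: s3→s3)

So i = 2, j = 3, giving x = w[0:2] = 21, y = w[2:3] = 0, z = w[3:5] = 20.
Check: |xy| = 3 ≤ 4 and |y| = 1 ≥ 1. Reading y takes M from s2 back to s2, so every xyⁱz is accepted.
Since M has 4 states, any run of length ≥ 4 visits 4+1 states, so by pigeonhole some state repeats within the first 4 steps — that repeat gives the pumpable loop.

0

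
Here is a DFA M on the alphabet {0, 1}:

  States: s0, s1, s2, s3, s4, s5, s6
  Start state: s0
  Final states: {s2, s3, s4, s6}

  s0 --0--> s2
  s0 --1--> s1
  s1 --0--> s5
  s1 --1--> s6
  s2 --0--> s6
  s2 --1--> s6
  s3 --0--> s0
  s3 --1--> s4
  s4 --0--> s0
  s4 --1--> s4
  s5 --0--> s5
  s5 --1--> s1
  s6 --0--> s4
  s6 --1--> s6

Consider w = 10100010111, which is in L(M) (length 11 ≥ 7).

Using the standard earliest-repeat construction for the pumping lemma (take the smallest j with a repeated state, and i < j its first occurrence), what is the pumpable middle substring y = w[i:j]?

01

State sequence: s0 -1-> s1 -0-> s5 -1-> s1 -0-> s5 -0-> s5 -0-> s5 -1-> s1 -0-> s5 -1-> s1 -1-> s6 -1-> s6
First repeat at step 3: s1 was already visited.

So i = 1, j = 3, giving x = w[0:1] = 1, y = w[1:3] = 01, z = w[3:11] = 00010111.
Check: |xy| = 3 ≤ 7 and |y| = 2 ≥ 1. Reading y takes M from s1 back to s1, so every xyⁱz is accepted.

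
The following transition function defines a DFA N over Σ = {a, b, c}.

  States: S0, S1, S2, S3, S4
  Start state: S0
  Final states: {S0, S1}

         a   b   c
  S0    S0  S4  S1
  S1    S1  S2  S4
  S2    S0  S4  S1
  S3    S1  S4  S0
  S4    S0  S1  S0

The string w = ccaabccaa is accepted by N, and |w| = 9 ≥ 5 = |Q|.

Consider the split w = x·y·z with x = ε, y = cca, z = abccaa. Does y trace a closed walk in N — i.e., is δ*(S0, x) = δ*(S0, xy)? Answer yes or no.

yes

Run of N on the first 3 characters of w = c c a:
  step 0: S0  (start)
  step 1: S1  (read c: S0→S1)
  step 2: S4  (read c: S1→S4)
  step 3: S0  (read a: S4→S0)

After x (step 0): S0. After xy (step 3): S0.
They match, so y = cca drives N around a cycle from S0 back to itself; pumping y any number of times keeps N in S0 before reading z, and xyⁱz ∈ L(N) for every i ≥ 0.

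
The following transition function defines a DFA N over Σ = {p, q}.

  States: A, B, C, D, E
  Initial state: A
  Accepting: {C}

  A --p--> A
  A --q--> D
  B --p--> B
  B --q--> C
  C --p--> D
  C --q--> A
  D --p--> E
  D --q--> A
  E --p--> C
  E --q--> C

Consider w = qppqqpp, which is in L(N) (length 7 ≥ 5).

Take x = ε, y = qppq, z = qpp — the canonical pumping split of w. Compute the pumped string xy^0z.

xy⁰z = xz = ε·qpp = qpp.
Reading y = qppq takes N from A back to A, so after x the machine is still in A, and z then leads to the accepting state C. Hence qpp ∈ L(N).

qpp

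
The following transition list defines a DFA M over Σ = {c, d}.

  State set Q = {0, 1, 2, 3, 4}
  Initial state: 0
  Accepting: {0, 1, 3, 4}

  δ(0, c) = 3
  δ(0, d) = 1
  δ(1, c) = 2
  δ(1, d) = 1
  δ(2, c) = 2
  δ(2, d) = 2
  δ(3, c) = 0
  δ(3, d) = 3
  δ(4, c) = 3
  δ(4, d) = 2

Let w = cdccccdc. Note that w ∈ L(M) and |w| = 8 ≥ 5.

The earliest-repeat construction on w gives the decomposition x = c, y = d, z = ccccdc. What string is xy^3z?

cdddccccdc

xy^3z = c·d·d·d·ccccdc = cdddccccdc.
Reading y = d takes M from 3 back to 3, so after x·y·y·y the machine is still in 3, and z then leads to the accepting state 0. Hence cdddccccdc ∈ L(M).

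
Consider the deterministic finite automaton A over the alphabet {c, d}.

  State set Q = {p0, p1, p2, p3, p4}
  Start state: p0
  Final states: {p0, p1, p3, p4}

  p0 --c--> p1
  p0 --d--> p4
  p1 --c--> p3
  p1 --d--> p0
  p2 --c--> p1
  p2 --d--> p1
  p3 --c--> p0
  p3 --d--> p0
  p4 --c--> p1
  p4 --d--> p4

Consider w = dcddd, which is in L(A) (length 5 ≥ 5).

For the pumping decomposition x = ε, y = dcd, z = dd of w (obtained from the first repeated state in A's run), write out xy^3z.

dcddcddcddd

xy^3z = ε·dcd·dcd·dcd·dd = dcddcddcddd.
Reading y = dcd takes A from p0 back to p0, so after x·y·y·y the machine is still in p0, and z then leads to the accepting state p4. Hence dcddcddcddd ∈ L(A).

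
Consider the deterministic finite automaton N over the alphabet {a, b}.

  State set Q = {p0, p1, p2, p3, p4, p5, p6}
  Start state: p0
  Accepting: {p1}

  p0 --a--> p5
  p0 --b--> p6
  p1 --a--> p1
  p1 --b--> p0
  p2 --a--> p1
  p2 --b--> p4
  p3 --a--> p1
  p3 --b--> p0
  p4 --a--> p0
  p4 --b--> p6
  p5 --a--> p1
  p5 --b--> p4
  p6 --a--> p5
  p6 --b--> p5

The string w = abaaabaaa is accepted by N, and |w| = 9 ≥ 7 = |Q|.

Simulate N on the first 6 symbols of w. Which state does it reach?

p0

State sequence: p0 -a-> p5 -b-> p4 -a-> p0 -a-> p5 -a-> p1 -b-> p0

After reading 6 characters, N is in state p0.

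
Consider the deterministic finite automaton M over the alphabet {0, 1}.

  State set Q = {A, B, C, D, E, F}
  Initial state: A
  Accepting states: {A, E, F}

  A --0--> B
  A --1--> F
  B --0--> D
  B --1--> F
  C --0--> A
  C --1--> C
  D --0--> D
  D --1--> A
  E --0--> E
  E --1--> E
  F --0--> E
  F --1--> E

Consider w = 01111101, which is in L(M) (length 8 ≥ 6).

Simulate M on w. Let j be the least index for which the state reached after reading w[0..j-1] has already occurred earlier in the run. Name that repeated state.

Run of M on w = 0 1 1 1 1 1 0 1:
  step 0: A  (start)
  step 1: B  (read 0: A→B)
  step 2: F  (read 1: B→F)
  step 3: E  (read 1: F→E)
  step 4: E  (read 1: E→E)   ← first repeat (E seen earlier)
  step 5: E  (read 1: E→E)
  step 6: E  (read 1: E→E)
  step 7: E  (read 0: E→E)
  step 8: E  (read 1: E→E)

The earliest repeat is at step j = 4: M is in E, which it already visited at step i = 3.

E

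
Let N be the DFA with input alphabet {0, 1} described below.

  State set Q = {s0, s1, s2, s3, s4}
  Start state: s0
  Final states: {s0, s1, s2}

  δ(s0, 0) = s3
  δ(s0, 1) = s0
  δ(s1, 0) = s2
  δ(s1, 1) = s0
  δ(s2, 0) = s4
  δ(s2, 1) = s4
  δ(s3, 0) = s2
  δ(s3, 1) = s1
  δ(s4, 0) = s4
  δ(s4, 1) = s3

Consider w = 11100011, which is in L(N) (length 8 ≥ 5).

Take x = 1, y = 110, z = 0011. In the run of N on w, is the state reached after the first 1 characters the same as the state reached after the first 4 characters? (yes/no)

State sequence: s0 -1-> s0 -1-> s0 -1-> s0 -0-> s3

After x (step 1): s0. After xy (step 4): s3.
They differ (s0 ≠ s3), so y is not a cycle from the state after x; this split is not the one the pumping-lemma construction produces, and pumping y need not keep the string in L(N).

no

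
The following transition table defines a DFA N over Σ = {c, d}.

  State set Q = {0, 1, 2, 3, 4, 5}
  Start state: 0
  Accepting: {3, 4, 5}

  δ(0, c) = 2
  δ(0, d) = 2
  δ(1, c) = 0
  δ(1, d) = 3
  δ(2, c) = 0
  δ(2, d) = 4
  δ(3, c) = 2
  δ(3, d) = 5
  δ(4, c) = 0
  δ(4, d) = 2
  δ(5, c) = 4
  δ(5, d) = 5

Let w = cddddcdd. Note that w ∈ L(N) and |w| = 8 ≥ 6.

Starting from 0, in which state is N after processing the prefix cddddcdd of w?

State sequence: 0 -c-> 2 -d-> 4 -d-> 2 -d-> 4 -d-> 2 -c-> 0 -d-> 2 -d-> 4

After reading 8 characters, N is in state 4.
(This kind of state-tracing is the core of the pumping-lemma construction: with 6 states, pigeonhole forces a repeat within the first 6 steps.)

4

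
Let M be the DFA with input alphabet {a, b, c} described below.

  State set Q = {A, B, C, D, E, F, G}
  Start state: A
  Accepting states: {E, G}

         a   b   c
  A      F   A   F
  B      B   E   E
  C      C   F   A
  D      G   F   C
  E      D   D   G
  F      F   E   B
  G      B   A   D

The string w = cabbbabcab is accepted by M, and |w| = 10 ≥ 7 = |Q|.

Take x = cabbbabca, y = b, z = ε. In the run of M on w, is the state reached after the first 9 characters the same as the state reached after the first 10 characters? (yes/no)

no

State sequence: A -c-> F -a-> F -b-> E -b-> D -b-> F -a-> F -b-> E -c-> G -a-> B -b-> E

After x (step 9): B. After xy (step 10): E.
They differ (B ≠ E), so y is not a cycle from the state after x; this split is not the one the pumping-lemma construction produces, and pumping y need not keep the string in L(M).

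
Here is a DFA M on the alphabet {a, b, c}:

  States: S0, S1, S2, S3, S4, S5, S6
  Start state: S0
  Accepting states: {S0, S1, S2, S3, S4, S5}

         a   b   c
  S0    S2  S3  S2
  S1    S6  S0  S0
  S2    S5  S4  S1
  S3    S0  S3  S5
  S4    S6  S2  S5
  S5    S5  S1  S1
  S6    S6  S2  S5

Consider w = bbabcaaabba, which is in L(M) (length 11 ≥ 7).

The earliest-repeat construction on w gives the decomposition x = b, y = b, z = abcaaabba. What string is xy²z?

bbbabcaaabba

xy^2z = b·b·b·abcaaabba = bbbabcaaabba.
Reading y = b takes M from S3 back to S3, so after x·y·y the machine is still in S3, and z then leads to the accepting state S2. Hence bbbabcaaabba ∈ L(M).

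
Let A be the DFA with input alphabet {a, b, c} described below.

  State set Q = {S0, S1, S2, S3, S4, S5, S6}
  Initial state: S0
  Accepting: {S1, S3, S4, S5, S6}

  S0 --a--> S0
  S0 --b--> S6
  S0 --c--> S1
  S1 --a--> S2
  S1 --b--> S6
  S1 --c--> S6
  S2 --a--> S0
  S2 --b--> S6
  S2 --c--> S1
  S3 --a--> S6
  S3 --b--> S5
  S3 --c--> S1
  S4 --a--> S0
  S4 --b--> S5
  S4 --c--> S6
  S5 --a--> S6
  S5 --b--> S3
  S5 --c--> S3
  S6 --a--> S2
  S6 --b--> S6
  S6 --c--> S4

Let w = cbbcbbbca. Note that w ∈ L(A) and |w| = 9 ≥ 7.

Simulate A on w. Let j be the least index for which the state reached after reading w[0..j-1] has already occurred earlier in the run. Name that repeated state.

State sequence: S0 -c-> S1 -b-> S6 -b-> S6 -c-> S4 -b-> S5 -b-> S3 -b-> S5 -c-> S3 -a-> S6
First repeat at step 3: S6 was already visited.

The earliest repeat is at step j = 3: A is in S6, which it already visited at step i = 2.
The DFA has 7 states, so the proof of the pumping lemma guarantees a repeated state among the first 7+1 visited; the segment between the two visits is the pumpable y.

S6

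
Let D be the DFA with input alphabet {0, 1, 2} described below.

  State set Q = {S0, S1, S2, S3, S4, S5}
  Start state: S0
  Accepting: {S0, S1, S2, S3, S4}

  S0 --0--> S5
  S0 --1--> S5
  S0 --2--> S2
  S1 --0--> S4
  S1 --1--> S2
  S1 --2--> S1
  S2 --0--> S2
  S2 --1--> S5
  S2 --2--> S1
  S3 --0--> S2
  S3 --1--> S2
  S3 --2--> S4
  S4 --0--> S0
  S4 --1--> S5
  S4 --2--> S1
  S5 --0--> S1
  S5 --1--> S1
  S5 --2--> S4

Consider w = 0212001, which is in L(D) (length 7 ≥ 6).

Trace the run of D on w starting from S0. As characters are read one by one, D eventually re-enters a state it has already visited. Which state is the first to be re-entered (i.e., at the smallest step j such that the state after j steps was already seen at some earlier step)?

S5

Run of D on w = 0 2 1 2 0 0 1:
  step 0: S0  (start)
  step 1: S5  (read 0: S0→S5)
  step 2: S4  (read 2: S5→S4)
  step 3: S5  (read 1: S4→S5)   ← first repeat (S5 seen earlier)
  step 4: S4  (read 2: S5→S4)
  step 5: S0  (read 0: S4→S0)
  step 6: S5  (read 0: S0→S5)
  step 7: S1  (read 1: S5→S1)

The earliest repeat is at step j = 3: D is in S5, which it already visited at step i = 1.
Since D has 6 states, any run of length ≥ 6 visits 6+1 states, so by pigeonhole some state repeats within the first 6 steps — that repeat gives the pumpable loop.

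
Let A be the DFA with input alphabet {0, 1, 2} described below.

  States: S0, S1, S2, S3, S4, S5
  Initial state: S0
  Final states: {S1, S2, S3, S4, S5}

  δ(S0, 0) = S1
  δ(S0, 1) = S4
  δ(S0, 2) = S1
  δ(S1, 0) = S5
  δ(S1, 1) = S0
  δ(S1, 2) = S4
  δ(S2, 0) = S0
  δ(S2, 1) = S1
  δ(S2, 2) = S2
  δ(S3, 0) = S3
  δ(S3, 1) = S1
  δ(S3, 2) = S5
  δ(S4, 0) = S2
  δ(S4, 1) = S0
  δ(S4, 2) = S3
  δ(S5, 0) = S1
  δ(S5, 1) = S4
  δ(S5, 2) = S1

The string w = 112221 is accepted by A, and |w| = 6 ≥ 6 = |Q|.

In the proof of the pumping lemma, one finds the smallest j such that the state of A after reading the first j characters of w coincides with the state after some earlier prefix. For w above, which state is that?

S0

Run of A on w = 1 1 2 2 2 1:
  step 0: S0  (start)
  step 1: S4  (read 1: S0→S4)
  step 2: S0  (read 1: S4→S0)   ← first repeat (S0 seen earlier)
  step 3: S1  (read 2: S0→S1)
  step 4: S4  (read 2: S1→S4)
  step 5: S3  (read 2: S4→S3)
  step 6: S1  (read 1: S3→S1)

The earliest repeat is at step j = 2: A is in S0, which it already visited at step i = 0.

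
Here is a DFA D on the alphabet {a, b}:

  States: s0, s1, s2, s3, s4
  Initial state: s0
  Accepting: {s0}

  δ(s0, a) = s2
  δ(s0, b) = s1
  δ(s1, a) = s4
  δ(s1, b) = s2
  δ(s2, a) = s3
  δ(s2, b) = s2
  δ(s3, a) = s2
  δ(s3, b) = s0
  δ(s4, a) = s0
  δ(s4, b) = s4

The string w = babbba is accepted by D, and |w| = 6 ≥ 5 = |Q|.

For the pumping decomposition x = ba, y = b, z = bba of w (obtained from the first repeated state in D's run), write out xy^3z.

xy^3z = ba·b·b·b·bba = babbbbba.
Reading y = b takes D from s4 back to s4, so after x·y·y·y the machine is still in s4, and z then leads to the accepting state s0. Hence babbbbba ∈ L(D).

babbbbba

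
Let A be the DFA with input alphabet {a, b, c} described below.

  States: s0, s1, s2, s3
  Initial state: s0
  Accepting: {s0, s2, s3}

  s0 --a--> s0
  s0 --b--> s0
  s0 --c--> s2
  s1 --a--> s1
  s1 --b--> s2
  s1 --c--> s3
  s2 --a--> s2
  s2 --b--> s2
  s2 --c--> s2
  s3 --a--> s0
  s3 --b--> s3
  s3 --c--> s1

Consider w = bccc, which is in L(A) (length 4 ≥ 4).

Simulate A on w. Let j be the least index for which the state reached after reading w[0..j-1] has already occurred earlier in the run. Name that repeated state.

s0

Run of A on w = b c c c:
  step 0: s0  (start)
  step 1: s0  (read b: s0→s0)   ← first repeat (s0 seen earlier)
  step 2: s2  (read c: s0→s2)
  step 3: s2  (read c: s2→s2)
  step 4: s2  (read c: s2→s2)

The earliest repeat is at step j = 1: A is in s0, which it already visited at step i = 0.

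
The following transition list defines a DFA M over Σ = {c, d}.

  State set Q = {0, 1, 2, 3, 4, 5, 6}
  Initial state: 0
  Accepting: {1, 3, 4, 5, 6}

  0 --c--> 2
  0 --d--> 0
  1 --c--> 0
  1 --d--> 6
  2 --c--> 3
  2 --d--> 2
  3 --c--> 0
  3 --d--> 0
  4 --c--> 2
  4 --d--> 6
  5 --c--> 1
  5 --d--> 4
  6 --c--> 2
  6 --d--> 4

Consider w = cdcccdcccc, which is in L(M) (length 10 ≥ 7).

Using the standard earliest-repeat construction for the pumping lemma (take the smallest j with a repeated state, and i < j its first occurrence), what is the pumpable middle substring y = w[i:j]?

Run of M on w = c d c c c d c c c c:
  step 0: 0  (start)
  step 1: 2  (read c: 0→2)
  step 2: 2  (read d: 2→2)   ← first repeat (2 seen earlier)
  step 3: 3  (read c: 2→3)
  step 4: 0  (read c: 3→0)
  step 5: 2  (read c: 0→2)
  step 6: 2  (read d: 2→2)
  step 7: 3  (read c: 2→3)
  step 8: 0  (read c: 3→0)
  step 9: 2  (read c: 0→2)
  step 10: 3  (read c: 2→3)

So i = 1, j = 2, giving x = w[0:1] = c, y = w[1:2] = d, z = w[2:10] = cccdcccc.
Check: |xy| = 2 ≤ 7 and |y| = 1 ≥ 1. Reading y takes M from 2 back to 2, so every xyⁱz is accepted.
Pumping length from the standard proof: p = 7 (the number of states). The repeated state found above gives |xy| = j ≤ 7 and |y| = j − i ≥ 1.

d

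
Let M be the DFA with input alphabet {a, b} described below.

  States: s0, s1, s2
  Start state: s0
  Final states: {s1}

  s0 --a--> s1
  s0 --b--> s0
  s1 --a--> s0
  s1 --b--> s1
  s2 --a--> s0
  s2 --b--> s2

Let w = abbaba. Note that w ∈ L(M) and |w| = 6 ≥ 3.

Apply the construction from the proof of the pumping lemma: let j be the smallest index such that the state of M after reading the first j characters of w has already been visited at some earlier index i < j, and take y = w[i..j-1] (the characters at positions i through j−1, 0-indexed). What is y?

b

Run of M on w = a b b a b a:
  step 0: s0  (start)
  step 1: s1  (read a: s0→s1)
  step 2: s1  (read b: s1→s1)   ← first repeat (s1 seen earlier)
  step 3: s1  (read b: s1→s1)
  step 4: s0  (read a: s1→s0)
  step 5: s0  (read b: s0→s0)
  step 6: s1  (read a: s0→s1)

So i = 1, j = 2, giving x = w[0:1] = a, y = w[1:2] = b, z = w[2:6] = baba.
Check: |xy| = 2 ≤ 3 and |y| = 1 ≥ 1. Reading y takes M from s1 back to s1, so every xyⁱz is accepted.
The DFA has 3 states, so the proof of the pumping lemma guarantees a repeated state among the first 3+1 visited; the segment between the two visits is the pumpable y.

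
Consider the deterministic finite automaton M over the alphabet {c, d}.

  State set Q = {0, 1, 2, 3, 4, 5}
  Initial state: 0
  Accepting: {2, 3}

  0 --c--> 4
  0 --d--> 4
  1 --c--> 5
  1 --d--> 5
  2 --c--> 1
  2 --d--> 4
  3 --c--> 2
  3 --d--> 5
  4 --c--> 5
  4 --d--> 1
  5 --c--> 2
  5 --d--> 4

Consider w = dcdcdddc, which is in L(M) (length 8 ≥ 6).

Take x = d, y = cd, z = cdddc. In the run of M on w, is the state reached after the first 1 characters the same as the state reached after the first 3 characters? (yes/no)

Run of M on the first 3 characters of w = d c d:
  step 0: 0  (start)
  step 1: 4  (read d: 0→4)
  step 2: 5  (read c: 4→5)
  step 3: 4  (read d: 5→4)

After x (step 1): 4. After xy (step 3): 4.
They match, so y = cd drives M around a cycle from 4 back to itself; pumping y any number of times keeps M in 4 before reading z, and xyⁱz ∈ L(M) for every i ≥ 0.

yes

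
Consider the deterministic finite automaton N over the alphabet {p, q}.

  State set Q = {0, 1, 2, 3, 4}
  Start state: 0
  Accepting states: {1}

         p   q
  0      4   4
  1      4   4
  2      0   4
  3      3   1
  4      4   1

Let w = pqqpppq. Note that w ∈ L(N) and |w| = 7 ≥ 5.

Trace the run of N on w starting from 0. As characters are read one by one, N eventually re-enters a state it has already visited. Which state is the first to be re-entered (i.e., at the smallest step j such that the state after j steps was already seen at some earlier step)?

4

State sequence: 0 -p-> 4 -q-> 1 -q-> 4 -p-> 4 -p-> 4 -p-> 4 -q-> 1
First repeat at step 3: 4 was already visited.

The earliest repeat is at step j = 3: N is in 4, which it already visited at step i = 1.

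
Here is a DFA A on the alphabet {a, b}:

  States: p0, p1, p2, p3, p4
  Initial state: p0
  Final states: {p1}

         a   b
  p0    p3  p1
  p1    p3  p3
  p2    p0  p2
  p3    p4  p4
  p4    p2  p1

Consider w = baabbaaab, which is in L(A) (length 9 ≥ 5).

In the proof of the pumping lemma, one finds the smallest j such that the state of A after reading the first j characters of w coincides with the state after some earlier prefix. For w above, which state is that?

p1

State sequence: p0 -b-> p1 -a-> p3 -a-> p4 -b-> p1 -b-> p3 -a-> p4 -a-> p2 -a-> p0 -b-> p1
First repeat at step 4: p1 was already visited.

The earliest repeat is at step j = 4: A is in p1, which it already visited at step i = 1.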